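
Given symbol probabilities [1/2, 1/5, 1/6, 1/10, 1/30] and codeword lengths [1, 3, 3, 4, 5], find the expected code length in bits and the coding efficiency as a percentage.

Average length L = Σ p_i × l_i = 2.1667 bits
Entropy H = 1.8910 bits
Efficiency η = H/L × 100% = 87.28%


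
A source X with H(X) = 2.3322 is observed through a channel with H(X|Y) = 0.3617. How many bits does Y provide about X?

I(X;Y) = H(X) - H(X|Y)
I(X;Y) = 2.3322 - 0.3617 = 1.9705 bits


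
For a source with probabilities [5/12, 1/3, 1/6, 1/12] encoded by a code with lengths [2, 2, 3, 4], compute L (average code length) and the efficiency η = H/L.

Average length L = Σ p_i × l_i = 2.3333 bits
Entropy H = 1.7842 bits
Efficiency η = H/L × 100% = 76.46%


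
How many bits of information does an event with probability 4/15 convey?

Information content I(x) = -log₂(p(x))
I = -log₂(4/15) = -log₂(0.2667)
I = 1.9069 bits


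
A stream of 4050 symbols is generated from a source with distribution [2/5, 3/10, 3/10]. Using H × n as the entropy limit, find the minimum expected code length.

Entropy H = 1.5710 bits/symbol
Minimum bits = H × n = 1.5710 × 4050
= 6362.35 bits


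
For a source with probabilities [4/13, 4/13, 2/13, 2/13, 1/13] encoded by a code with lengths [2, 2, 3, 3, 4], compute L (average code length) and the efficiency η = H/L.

Average length L = Σ p_i × l_i = 2.4615 bits
Entropy H = 2.1620 bits
Efficiency η = H/L × 100% = 87.83%


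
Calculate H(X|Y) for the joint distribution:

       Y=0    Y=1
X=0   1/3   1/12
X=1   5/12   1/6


H(X|Y) = Σ_y p(y) H(X|Y=y)
  p(Y=0) = 3/4, H(X|Y=0) = 0.9911
  p(Y=1) = 1/4, H(X|Y=1) = 0.9183
H(X|Y) = 0.7500×0.9911 + 0.2500×0.9183 = 0.9729 bits


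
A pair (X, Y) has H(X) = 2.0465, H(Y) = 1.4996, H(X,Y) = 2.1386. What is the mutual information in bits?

I(X;Y) = H(X) + H(Y) - H(X,Y)
I(X;Y) = 2.0465 + 1.4996 - 2.1386 = 1.4075 bits


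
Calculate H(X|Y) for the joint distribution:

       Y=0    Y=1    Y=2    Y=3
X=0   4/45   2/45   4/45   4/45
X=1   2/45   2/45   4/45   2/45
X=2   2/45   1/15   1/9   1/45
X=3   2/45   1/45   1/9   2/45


H(X|Y) = Σ_y p(y) H(X|Y=y)
  p(Y=0) = 2/9, H(X|Y=0) = 1.9219
  p(Y=1) = 8/45, H(X|Y=1) = 1.9056
  p(Y=2) = 2/5, H(X|Y=2) = 1.9911
  p(Y=3) = 1/5, H(X|Y=3) = 1.8366
H(X|Y) = 0.2222×1.9219 + 0.1778×1.9056 + 0.4000×1.9911 + 0.2000×1.8366 = 1.9296 bits


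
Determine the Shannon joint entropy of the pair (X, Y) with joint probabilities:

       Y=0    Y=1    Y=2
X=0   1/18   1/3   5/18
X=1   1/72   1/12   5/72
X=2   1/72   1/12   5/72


H(X,Y) = -Σ p(x,y) log₂ p(x,y)
  p(0,0)=1/18: -0.0556 × log₂(0.0556) = 0.2317
  p(0,1)=1/3: -0.3333 × log₂(0.3333) = 0.5283
  p(0,2)=5/18: -0.2778 × log₂(0.2778) = 0.5133
  p(1,0)=1/72: -0.0139 × log₂(0.0139) = 0.0857
  p(1,1)=1/12: -0.0833 × log₂(0.0833) = 0.2987
  p(1,2)=5/72: -0.0694 × log₂(0.0694) = 0.2672
  p(2,0)=1/72: -0.0139 × log₂(0.0139) = 0.0857
  p(2,1)=1/12: -0.0833 × log₂(0.0833) = 0.2987
  p(2,2)=5/72: -0.0694 × log₂(0.0694) = 0.2672
H(X,Y) = 2.5766 bits


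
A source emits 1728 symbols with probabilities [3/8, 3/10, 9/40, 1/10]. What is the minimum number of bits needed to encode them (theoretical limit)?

Entropy H = 1.8681 bits/symbol
Minimum bits = H × n = 1.8681 × 1728
= 3228.12 bits


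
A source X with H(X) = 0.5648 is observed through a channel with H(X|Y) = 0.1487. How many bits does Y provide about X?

I(X;Y) = H(X) - H(X|Y)
I(X;Y) = 0.5648 - 0.1487 = 0.4161 bits


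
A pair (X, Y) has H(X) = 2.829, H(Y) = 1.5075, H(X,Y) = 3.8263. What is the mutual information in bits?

I(X;Y) = H(X) + H(Y) - H(X,Y)
I(X;Y) = 2.829 + 1.5075 - 3.8263 = 0.5102 bits


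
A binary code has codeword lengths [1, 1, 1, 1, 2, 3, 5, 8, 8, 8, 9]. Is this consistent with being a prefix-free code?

Kraft inequality: Σ 2^(-l_i) ≤ 1 for prefix-free code
Calculating: 2^(-1) + 2^(-1) + 2^(-1) + 2^(-1) + 2^(-2) + 2^(-3) + 2^(-5) + 2^(-8) + 2^(-8) + 2^(-8) + 2^(-9)
= 0.5 + 0.5 + 0.5 + 0.5 + 0.25 + 0.125 + 0.03125 + 0.00390625 + 0.00390625 + 0.00390625 + 0.001953125
= 2.4199
Since 2.4199 > 1, prefix-free code does not exist


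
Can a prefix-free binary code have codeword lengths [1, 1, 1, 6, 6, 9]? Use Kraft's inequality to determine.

Kraft inequality: Σ 2^(-l_i) ≤ 1 for prefix-free code
Calculating: 2^(-1) + 2^(-1) + 2^(-1) + 2^(-6) + 2^(-6) + 2^(-9)
= 0.5 + 0.5 + 0.5 + 0.015625 + 0.015625 + 0.001953125
= 1.5332
Since 1.5332 > 1, prefix-free code does not exist


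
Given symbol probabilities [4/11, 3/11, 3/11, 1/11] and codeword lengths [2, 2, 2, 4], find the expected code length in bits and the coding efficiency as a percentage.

Average length L = Σ p_i × l_i = 2.1818 bits
Entropy H = 1.8676 bits
Efficiency η = H/L × 100% = 85.60%


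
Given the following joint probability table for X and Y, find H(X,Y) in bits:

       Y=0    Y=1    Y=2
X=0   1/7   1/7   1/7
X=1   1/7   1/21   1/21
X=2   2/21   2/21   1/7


H(X,Y) = -Σ p(x,y) log₂ p(x,y)
  p(0,0)=1/7: -0.1429 × log₂(0.1429) = 0.4011
  p(0,1)=1/7: -0.1429 × log₂(0.1429) = 0.4011
  p(0,2)=1/7: -0.1429 × log₂(0.1429) = 0.4011
  p(1,0)=1/7: -0.1429 × log₂(0.1429) = 0.4011
  p(1,1)=1/21: -0.0476 × log₂(0.0476) = 0.2092
  p(1,2)=1/21: -0.0476 × log₂(0.0476) = 0.2092
  p(2,0)=2/21: -0.0952 × log₂(0.0952) = 0.3231
  p(2,1)=2/21: -0.0952 × log₂(0.0952) = 0.3231
  p(2,2)=1/7: -0.1429 × log₂(0.1429) = 0.4011
H(X,Y) = 3.0697 bits


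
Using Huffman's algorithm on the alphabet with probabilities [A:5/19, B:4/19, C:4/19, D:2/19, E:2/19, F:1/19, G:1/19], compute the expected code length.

Huffman tree construction:
Combine smallest probabilities repeatedly
Resulting codes:
  A: 10 (length 2)
  B: 111 (length 3)
  C: 00 (length 2)
  D: 010 (length 3)
  E: 011 (length 3)
  F: 1100 (length 4)
  G: 1101 (length 4)
Average length = Σ p(s) × length(s) = 2.6316 bits


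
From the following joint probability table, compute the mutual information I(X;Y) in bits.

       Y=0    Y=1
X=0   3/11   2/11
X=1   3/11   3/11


H(X) = 0.9940, H(Y) = 0.9940, H(X,Y) = 1.9808
I(X;Y) = H(X) + H(Y) - H(X,Y) = 0.0072 bits


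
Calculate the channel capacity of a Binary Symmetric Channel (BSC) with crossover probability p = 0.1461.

For BSC with error probability p:
C = 1 - H(p) where H(p) is binary entropy
H(0.1461) = -0.1461 × log₂(0.1461) - 0.8539 × log₂(0.8539)
H(p) = 0.6000
C = 1 - 0.6000 = 0.4000 bits/use


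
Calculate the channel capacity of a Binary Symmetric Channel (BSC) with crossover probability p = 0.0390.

For BSC with error probability p:
C = 1 - H(p) where H(p) is binary entropy
H(0.0390) = -0.0390 × log₂(0.0390) - 0.9610 × log₂(0.9610)
H(p) = 0.2377
C = 1 - 0.2377 = 0.7623 bits/use


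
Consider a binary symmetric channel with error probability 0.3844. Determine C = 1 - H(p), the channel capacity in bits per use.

For BSC with error probability p:
C = 1 - H(p) where H(p) is binary entropy
H(0.3844) = -0.3844 × log₂(0.3844) - 0.6156 × log₂(0.6156)
H(p) = 0.9611
C = 1 - 0.9611 = 0.0389 bits/use


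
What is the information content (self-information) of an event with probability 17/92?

Information content I(x) = -log₂(p(x))
I = -log₂(17/92) = -log₂(0.1848)
I = 2.4361 bits


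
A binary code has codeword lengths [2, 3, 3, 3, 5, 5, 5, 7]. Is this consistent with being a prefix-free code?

Kraft inequality: Σ 2^(-l_i) ≤ 1 for prefix-free code
Calculating: 2^(-2) + 2^(-3) + 2^(-3) + 2^(-3) + 2^(-5) + 2^(-5) + 2^(-5) + 2^(-7)
= 0.25 + 0.125 + 0.125 + 0.125 + 0.03125 + 0.03125 + 0.03125 + 0.0078125
= 0.7266
Since 0.7266 ≤ 1, prefix-free code exists


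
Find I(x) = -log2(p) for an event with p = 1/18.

Information content I(x) = -log₂(p(x))
I = -log₂(1/18) = -log₂(0.0556)
I = 4.1699 bits


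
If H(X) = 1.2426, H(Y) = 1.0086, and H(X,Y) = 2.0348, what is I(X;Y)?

I(X;Y) = H(X) + H(Y) - H(X,Y)
I(X;Y) = 1.2426 + 1.0086 - 2.0348 = 0.2164 bits


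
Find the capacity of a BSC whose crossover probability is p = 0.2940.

For BSC with error probability p:
C = 1 - H(p) where H(p) is binary entropy
H(0.2940) = -0.2940 × log₂(0.2940) - 0.7060 × log₂(0.7060)
H(p) = 0.8738
C = 1 - 0.8738 = 0.1262 bits/use


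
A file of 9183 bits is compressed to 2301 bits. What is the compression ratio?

Compression ratio = Original / Compressed
= 9183 / 2301 = 3.99:1


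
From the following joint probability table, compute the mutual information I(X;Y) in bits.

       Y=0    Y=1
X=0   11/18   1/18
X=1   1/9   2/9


H(X) = 0.9183, H(Y) = 0.8524, H(X,Y) = 1.5003
I(X;Y) = H(X) + H(Y) - H(X,Y) = 0.2704 bits


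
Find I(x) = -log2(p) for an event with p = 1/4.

Information content I(x) = -log₂(p(x))
I = -log₂(1/4) = -log₂(0.2500)
I = 2.0000 bits


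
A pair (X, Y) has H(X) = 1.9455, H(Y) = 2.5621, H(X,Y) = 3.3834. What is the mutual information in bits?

I(X;Y) = H(X) + H(Y) - H(X,Y)
I(X;Y) = 1.9455 + 2.5621 - 3.3834 = 1.1242 bits


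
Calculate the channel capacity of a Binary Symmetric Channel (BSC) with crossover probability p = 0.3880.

For BSC with error probability p:
C = 1 - H(p) where H(p) is binary entropy
H(0.3880) = -0.3880 × log₂(0.3880) - 0.6120 × log₂(0.6120)
H(p) = 0.9635
C = 1 - 0.9635 = 0.0365 bits/use


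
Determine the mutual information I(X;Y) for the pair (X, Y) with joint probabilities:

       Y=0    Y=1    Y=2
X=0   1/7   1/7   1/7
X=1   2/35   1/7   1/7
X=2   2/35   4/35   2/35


H(X) = 1.5401, H(Y) = 1.5621, H(X,Y) = 3.0708
I(X;Y) = H(X) + H(Y) - H(X,Y) = 0.0314 bits


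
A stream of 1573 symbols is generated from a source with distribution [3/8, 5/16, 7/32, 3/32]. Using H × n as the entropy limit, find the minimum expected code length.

Entropy H = 1.8548 bits/symbol
Minimum bits = H × n = 1.8548 × 1573
= 2917.66 bits


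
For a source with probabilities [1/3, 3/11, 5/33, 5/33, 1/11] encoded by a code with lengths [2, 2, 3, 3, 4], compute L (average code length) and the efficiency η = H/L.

Average length L = Σ p_i × l_i = 2.4848 bits
Entropy H = 2.1790 bits
Efficiency η = H/L × 100% = 87.69%


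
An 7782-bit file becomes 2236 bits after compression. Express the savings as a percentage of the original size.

Space savings = (1 - Compressed/Original) × 100%
= (1 - 2236/7782) × 100%
= 71.27%


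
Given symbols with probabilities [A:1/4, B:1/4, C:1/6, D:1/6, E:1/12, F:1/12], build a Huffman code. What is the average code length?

Huffman tree construction:
Combine smallest probabilities repeatedly
Resulting codes:
  A: 01 (length 2)
  B: 10 (length 2)
  C: 110 (length 3)
  D: 111 (length 3)
  E: 000 (length 3)
  F: 001 (length 3)
Average length = Σ p(s) × length(s) = 2.5000 bits


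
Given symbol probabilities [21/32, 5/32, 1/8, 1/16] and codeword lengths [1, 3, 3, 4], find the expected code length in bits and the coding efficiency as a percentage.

Average length L = Σ p_i × l_i = 1.7500 bits
Entropy H = 1.4422 bits
Efficiency η = H/L × 100% = 82.41%


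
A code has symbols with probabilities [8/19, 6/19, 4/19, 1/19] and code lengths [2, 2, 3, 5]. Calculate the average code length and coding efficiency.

Average length L = Σ p_i × l_i = 2.3684 bits
Entropy H = 1.7474 bits
Efficiency η = H/L × 100% = 73.78%


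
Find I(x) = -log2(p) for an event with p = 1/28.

Information content I(x) = -log₂(p(x))
I = -log₂(1/28) = -log₂(0.0357)
I = 4.8074 bits


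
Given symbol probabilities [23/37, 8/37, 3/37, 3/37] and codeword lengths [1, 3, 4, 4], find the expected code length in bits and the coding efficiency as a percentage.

Average length L = Σ p_i × l_i = 1.9189 bits
Entropy H = 1.4918 bits
Efficiency η = H/L × 100% = 77.74%


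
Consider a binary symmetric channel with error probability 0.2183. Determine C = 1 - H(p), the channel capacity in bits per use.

For BSC with error probability p:
C = 1 - H(p) where H(p) is binary entropy
H(0.2183) = -0.2183 × log₂(0.2183) - 0.7817 × log₂(0.7817)
H(p) = 0.7571
C = 1 - 0.7571 = 0.2429 bits/use


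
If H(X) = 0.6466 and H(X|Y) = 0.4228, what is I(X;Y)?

I(X;Y) = H(X) - H(X|Y)
I(X;Y) = 0.6466 - 0.4228 = 0.2238 bits


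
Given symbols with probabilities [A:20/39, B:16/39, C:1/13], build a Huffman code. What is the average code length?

Huffman tree construction:
Combine smallest probabilities repeatedly
Resulting codes:
  A: 1 (length 1)
  B: 01 (length 2)
  C: 00 (length 2)
Average length = Σ p(s) × length(s) = 1.4872 bits


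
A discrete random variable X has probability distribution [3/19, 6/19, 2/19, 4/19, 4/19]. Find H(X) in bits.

H(X) = -Σ p(x) log₂ p(x)
  -3/19 × log₂(3/19) = 0.4205
  -6/19 × log₂(6/19) = 0.5251
  -2/19 × log₂(2/19) = 0.3419
  -4/19 × log₂(4/19) = 0.4732
  -4/19 × log₂(4/19) = 0.4732
H(X) = 2.2340 bits


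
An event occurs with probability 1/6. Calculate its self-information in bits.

Information content I(x) = -log₂(p(x))
I = -log₂(1/6) = -log₂(0.1667)
I = 2.5850 bits


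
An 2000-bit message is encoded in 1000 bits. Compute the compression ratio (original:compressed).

Compression ratio = Original / Compressed
= 2000 / 1000 = 2.00:1


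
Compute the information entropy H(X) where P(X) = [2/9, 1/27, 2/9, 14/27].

H(X) = -Σ p(x) log₂ p(x)
  -2/9 × log₂(2/9) = 0.4822
  -1/27 × log₂(1/27) = 0.1761
  -2/9 × log₂(2/9) = 0.4822
  -14/27 × log₂(14/27) = 0.4913
H(X) = 1.6318 bits


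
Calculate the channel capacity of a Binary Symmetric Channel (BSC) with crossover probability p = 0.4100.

For BSC with error probability p:
C = 1 - H(p) where H(p) is binary entropy
H(0.4100) = -0.4100 × log₂(0.4100) - 0.5900 × log₂(0.5900)
H(p) = 0.9765
C = 1 - 0.9765 = 0.0235 bits/use


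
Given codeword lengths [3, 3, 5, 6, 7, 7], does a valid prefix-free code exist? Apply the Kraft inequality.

Kraft inequality: Σ 2^(-l_i) ≤ 1 for prefix-free code
Calculating: 2^(-3) + 2^(-3) + 2^(-5) + 2^(-6) + 2^(-7) + 2^(-7)
= 0.125 + 0.125 + 0.03125 + 0.015625 + 0.0078125 + 0.0078125
= 0.3125
Since 0.3125 ≤ 1, prefix-free code exists


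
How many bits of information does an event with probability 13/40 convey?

Information content I(x) = -log₂(p(x))
I = -log₂(13/40) = -log₂(0.3250)
I = 1.6215 bits


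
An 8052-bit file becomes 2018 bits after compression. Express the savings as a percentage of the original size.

Space savings = (1 - Compressed/Original) × 100%
= (1 - 2018/8052) × 100%
= 74.94%


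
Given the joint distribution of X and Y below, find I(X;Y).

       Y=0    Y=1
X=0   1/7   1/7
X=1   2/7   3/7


H(X) = 0.8631, H(Y) = 0.9852, H(X,Y) = 1.8424
I(X;Y) = H(X) + H(Y) - H(X,Y) = 0.0060 bits


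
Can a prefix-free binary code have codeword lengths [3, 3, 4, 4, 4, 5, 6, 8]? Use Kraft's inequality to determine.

Kraft inequality: Σ 2^(-l_i) ≤ 1 for prefix-free code
Calculating: 2^(-3) + 2^(-3) + 2^(-4) + 2^(-4) + 2^(-4) + 2^(-5) + 2^(-6) + 2^(-8)
= 0.125 + 0.125 + 0.0625 + 0.0625 + 0.0625 + 0.03125 + 0.015625 + 0.00390625
= 0.4883
Since 0.4883 ≤ 1, prefix-free code exists


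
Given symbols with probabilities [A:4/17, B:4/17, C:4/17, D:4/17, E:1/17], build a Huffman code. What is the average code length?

Huffman tree construction:
Combine smallest probabilities repeatedly
Resulting codes:
  A: 111 (length 3)
  B: 00 (length 2)
  C: 01 (length 2)
  D: 10 (length 2)
  E: 110 (length 3)
Average length = Σ p(s) × length(s) = 2.2941 bits


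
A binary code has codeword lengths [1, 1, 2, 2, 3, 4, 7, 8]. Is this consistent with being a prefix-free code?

Kraft inequality: Σ 2^(-l_i) ≤ 1 for prefix-free code
Calculating: 2^(-1) + 2^(-1) + 2^(-2) + 2^(-2) + 2^(-3) + 2^(-4) + 2^(-7) + 2^(-8)
= 0.5 + 0.5 + 0.25 + 0.25 + 0.125 + 0.0625 + 0.0078125 + 0.00390625
= 1.6992
Since 1.6992 > 1, prefix-free code does not exist


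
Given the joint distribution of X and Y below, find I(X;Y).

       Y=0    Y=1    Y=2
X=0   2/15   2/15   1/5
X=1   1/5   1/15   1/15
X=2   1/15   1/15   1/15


H(X) = 1.5058, H(Y) = 1.5656, H(X,Y) = 3.0062
I(X;Y) = H(X) + H(Y) - H(X,Y) = 0.0652 bits


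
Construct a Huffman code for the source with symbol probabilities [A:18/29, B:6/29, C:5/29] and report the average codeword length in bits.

Huffman tree construction:
Combine smallest probabilities repeatedly
Resulting codes:
  A: 1 (length 1)
  B: 01 (length 2)
  C: 00 (length 2)
Average length = Σ p(s) × length(s) = 1.3793 bits


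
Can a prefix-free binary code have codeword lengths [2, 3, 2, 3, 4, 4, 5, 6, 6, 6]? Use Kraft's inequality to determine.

Kraft inequality: Σ 2^(-l_i) ≤ 1 for prefix-free code
Calculating: 2^(-2) + 2^(-3) + 2^(-2) + 2^(-3) + 2^(-4) + 2^(-4) + 2^(-5) + 2^(-6) + 2^(-6) + 2^(-6)
= 0.25 + 0.125 + 0.25 + 0.125 + 0.0625 + 0.0625 + 0.03125 + 0.015625 + 0.015625 + 0.015625
= 0.9531
Since 0.9531 ≤ 1, prefix-free code exists


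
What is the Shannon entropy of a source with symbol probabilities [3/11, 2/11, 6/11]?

H(X) = -Σ p(x) log₂ p(x)
  -3/11 × log₂(3/11) = 0.5112
  -2/11 × log₂(2/11) = 0.4472
  -6/11 × log₂(6/11) = 0.4770
H(X) = 1.4354 bits


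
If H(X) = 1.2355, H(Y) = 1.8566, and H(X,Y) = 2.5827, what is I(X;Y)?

I(X;Y) = H(X) + H(Y) - H(X,Y)
I(X;Y) = 1.2355 + 1.8566 - 2.5827 = 0.5094 bits


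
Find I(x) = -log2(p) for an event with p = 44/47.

Information content I(x) = -log₂(p(x))
I = -log₂(44/47) = -log₂(0.9362)
I = 0.0952 bits


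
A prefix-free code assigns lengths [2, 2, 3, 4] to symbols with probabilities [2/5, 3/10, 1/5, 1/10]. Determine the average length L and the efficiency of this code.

Average length L = Σ p_i × l_i = 2.4000 bits
Entropy H = 1.8464 bits
Efficiency η = H/L × 100% = 76.93%


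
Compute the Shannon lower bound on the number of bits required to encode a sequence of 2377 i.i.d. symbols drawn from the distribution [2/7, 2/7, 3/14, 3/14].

Entropy H = 1.9852 bits/symbol
Minimum bits = H × n = 1.9852 × 2377
= 4718.89 bits


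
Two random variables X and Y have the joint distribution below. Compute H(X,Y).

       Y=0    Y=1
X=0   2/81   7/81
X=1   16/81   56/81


H(X,Y) = -Σ p(x,y) log₂ p(x,y)
  p(0,0)=2/81: -0.0247 × log₂(0.0247) = 0.1318
  p(0,1)=7/81: -0.0864 × log₂(0.0864) = 0.3053
  p(1,0)=16/81: -0.1975 × log₂(0.1975) = 0.4622
  p(1,1)=56/81: -0.6914 × log₂(0.6914) = 0.3681
H(X,Y) = 1.2675 bits


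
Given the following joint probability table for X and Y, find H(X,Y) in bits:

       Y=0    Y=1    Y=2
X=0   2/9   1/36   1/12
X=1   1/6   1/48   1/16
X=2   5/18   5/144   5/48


H(X,Y) = -Σ p(x,y) log₂ p(x,y)
  p(0,0)=2/9: -0.2222 × log₂(0.2222) = 0.4822
  p(0,1)=1/36: -0.0278 × log₂(0.0278) = 0.1436
  p(0,2)=1/12: -0.0833 × log₂(0.0833) = 0.2987
  p(1,0)=1/6: -0.1667 × log₂(0.1667) = 0.4308
  p(1,1)=1/48: -0.0208 × log₂(0.0208) = 0.1164
  p(1,2)=1/16: -0.0625 × log₂(0.0625) = 0.2500
  p(2,0)=5/18: -0.2778 × log₂(0.2778) = 0.5133
  p(2,1)=5/144: -0.0347 × log₂(0.0347) = 0.1683
  p(2,2)=5/48: -0.1042 × log₂(0.1042) = 0.3399
H(X,Y) = 2.7433 bits


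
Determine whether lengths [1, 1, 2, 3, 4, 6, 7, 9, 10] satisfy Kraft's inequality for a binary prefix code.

Kraft inequality: Σ 2^(-l_i) ≤ 1 for prefix-free code
Calculating: 2^(-1) + 2^(-1) + 2^(-2) + 2^(-3) + 2^(-4) + 2^(-6) + 2^(-7) + 2^(-9) + 2^(-10)
= 0.5 + 0.5 + 0.25 + 0.125 + 0.0625 + 0.015625 + 0.0078125 + 0.001953125 + 0.0009765625
= 1.4639
Since 1.4639 > 1, prefix-free code does not exist


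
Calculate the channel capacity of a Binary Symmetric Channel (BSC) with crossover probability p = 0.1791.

For BSC with error probability p:
C = 1 - H(p) where H(p) is binary entropy
H(0.1791) = -0.1791 × log₂(0.1791) - 0.8209 × log₂(0.8209)
H(p) = 0.6781
C = 1 - 0.6781 = 0.3219 bits/use


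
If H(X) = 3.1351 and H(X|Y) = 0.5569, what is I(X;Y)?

I(X;Y) = H(X) - H(X|Y)
I(X;Y) = 3.1351 - 0.5569 = 2.5782 bits


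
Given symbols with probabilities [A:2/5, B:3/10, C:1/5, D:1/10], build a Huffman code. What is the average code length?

Huffman tree construction:
Combine smallest probabilities repeatedly
Resulting codes:
  A: 0 (length 1)
  B: 10 (length 2)
  C: 111 (length 3)
  D: 110 (length 3)
Average length = Σ p(s) × length(s) = 1.9000 bits


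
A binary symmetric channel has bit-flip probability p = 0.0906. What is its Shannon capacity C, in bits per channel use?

For BSC with error probability p:
C = 1 - H(p) where H(p) is binary entropy
H(0.0906) = -0.0906 × log₂(0.0906) - 0.9094 × log₂(0.9094)
H(p) = 0.4385
C = 1 - 0.4385 = 0.5615 bits/use


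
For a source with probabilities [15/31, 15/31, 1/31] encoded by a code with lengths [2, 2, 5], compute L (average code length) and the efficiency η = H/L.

Average length L = Σ p_i × l_i = 2.0968 bits
Entropy H = 1.1733 bits
Efficiency η = H/L × 100% = 55.96%


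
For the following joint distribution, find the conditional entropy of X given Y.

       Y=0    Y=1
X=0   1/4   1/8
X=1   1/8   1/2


H(X|Y) = Σ_y p(y) H(X|Y=y)
  p(Y=0) = 3/8, H(X|Y=0) = 0.9183
  p(Y=1) = 5/8, H(X|Y=1) = 0.7219
H(X|Y) = 0.3750×0.9183 + 0.6250×0.7219 = 0.7956 bits


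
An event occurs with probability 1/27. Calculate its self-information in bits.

Information content I(x) = -log₂(p(x))
I = -log₂(1/27) = -log₂(0.0370)
I = 4.7549 bits


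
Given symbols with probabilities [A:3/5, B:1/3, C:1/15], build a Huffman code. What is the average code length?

Huffman tree construction:
Combine smallest probabilities repeatedly
Resulting codes:
  A: 1 (length 1)
  B: 01 (length 2)
  C: 00 (length 2)
Average length = Σ p(s) × length(s) = 1.4000 bits


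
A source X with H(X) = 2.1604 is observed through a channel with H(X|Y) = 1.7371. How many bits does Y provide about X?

I(X;Y) = H(X) - H(X|Y)
I(X;Y) = 2.1604 - 1.7371 = 0.4233 bits


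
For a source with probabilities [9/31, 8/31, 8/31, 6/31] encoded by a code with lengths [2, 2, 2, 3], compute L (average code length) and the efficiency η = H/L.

Average length L = Σ p_i × l_i = 2.1935 bits
Entropy H = 1.9852 bits
Efficiency η = H/L × 100% = 90.50%


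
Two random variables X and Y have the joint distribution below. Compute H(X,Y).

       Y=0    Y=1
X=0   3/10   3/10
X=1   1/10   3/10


H(X,Y) = -Σ p(x,y) log₂ p(x,y)
  p(0,0)=3/10: -0.3000 × log₂(0.3000) = 0.5211
  p(0,1)=3/10: -0.3000 × log₂(0.3000) = 0.5211
  p(1,0)=1/10: -0.1000 × log₂(0.1000) = 0.3322
  p(1,1)=3/10: -0.3000 × log₂(0.3000) = 0.5211
H(X,Y) = 1.8955 bits


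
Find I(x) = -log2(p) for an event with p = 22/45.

Information content I(x) = -log₂(p(x))
I = -log₂(22/45) = -log₂(0.4889)
I = 1.0324 bits


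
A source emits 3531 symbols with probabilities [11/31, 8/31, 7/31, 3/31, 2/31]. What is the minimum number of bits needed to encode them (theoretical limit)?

Entropy H = 2.1006 bits/symbol
Minimum bits = H × n = 2.1006 × 3531
= 7417.37 bits


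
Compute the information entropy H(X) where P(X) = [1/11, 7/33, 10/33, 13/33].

H(X) = -Σ p(x) log₂ p(x)
  -1/11 × log₂(1/11) = 0.3145
  -7/33 × log₂(7/33) = 0.4745
  -10/33 × log₂(10/33) = 0.5220
  -13/33 × log₂(13/33) = 0.5294
H(X) = 1.8404 bits


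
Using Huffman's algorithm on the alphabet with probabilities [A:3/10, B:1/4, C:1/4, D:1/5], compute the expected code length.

Huffman tree construction:
Combine smallest probabilities repeatedly
Resulting codes:
  A: 11 (length 2)
  B: 01 (length 2)
  C: 10 (length 2)
  D: 00 (length 2)
Average length = Σ p(s) × length(s) = 2.0000 bits


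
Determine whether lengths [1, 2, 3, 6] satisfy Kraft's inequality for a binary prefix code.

Kraft inequality: Σ 2^(-l_i) ≤ 1 for prefix-free code
Calculating: 2^(-1) + 2^(-2) + 2^(-3) + 2^(-6)
= 0.5 + 0.25 + 0.125 + 0.015625
= 0.8906
Since 0.8906 ≤ 1, prefix-free code exists


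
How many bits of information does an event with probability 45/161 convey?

Information content I(x) = -log₂(p(x))
I = -log₂(45/161) = -log₂(0.2795)
I = 1.8391 bits


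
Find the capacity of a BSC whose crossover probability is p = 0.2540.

For BSC with error probability p:
C = 1 - H(p) where H(p) is binary entropy
H(0.2540) = -0.2540 × log₂(0.2540) - 0.7460 × log₂(0.7460)
H(p) = 0.8176
C = 1 - 0.8176 = 0.1824 bits/use


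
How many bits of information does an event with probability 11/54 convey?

Information content I(x) = -log₂(p(x))
I = -log₂(11/54) = -log₂(0.2037)
I = 2.2955 bits


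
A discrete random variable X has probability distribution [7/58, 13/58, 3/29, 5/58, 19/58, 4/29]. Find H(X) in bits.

H(X) = -Σ p(x) log₂ p(x)
  -7/58 × log₂(7/58) = 0.3682
  -13/58 × log₂(13/58) = 0.4836
  -3/29 × log₂(3/29) = 0.3386
  -5/58 × log₂(5/58) = 0.3048
  -19/58 × log₂(19/58) = 0.5274
  -4/29 × log₂(4/29) = 0.3942
H(X) = 2.4168 bits


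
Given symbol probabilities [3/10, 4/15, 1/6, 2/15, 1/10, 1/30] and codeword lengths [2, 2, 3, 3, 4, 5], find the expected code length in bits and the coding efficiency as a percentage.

Average length L = Σ p_i × l_i = 2.6000 bits
Entropy H = 2.3438 bits
Efficiency η = H/L × 100% = 90.14%


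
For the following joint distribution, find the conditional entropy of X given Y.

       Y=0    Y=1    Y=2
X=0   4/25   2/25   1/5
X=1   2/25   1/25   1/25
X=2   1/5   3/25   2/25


H(X|Y) = Σ_y p(y) H(X|Y=y)
  p(Y=0) = 11/25, H(X|Y=0) = 1.4949
  p(Y=1) = 6/25, H(X|Y=1) = 1.4591
  p(Y=2) = 8/25, H(X|Y=2) = 1.2988
H(X|Y) = 0.4400×1.4949 + 0.2400×1.4591 + 0.3200×1.2988 = 1.4236 bits


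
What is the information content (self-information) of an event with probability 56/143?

Information content I(x) = -log₂(p(x))
I = -log₂(56/143) = -log₂(0.3916)
I = 1.3525 bits


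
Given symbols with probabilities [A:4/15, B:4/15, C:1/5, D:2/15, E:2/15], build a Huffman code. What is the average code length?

Huffman tree construction:
Combine smallest probabilities repeatedly
Resulting codes:
  A: 01 (length 2)
  B: 10 (length 2)
  C: 00 (length 2)
  D: 110 (length 3)
  E: 111 (length 3)
Average length = Σ p(s) × length(s) = 2.2667 bits


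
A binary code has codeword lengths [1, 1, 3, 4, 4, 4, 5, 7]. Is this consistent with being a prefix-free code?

Kraft inequality: Σ 2^(-l_i) ≤ 1 for prefix-free code
Calculating: 2^(-1) + 2^(-1) + 2^(-3) + 2^(-4) + 2^(-4) + 2^(-4) + 2^(-5) + 2^(-7)
= 0.5 + 0.5 + 0.125 + 0.0625 + 0.0625 + 0.0625 + 0.03125 + 0.0078125
= 1.3516
Since 1.3516 > 1, prefix-free code does not exist


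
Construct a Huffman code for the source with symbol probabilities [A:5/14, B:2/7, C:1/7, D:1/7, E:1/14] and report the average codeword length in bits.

Huffman tree construction:
Combine smallest probabilities repeatedly
Resulting codes:
  A: 11 (length 2)
  B: 10 (length 2)
  C: 011 (length 3)
  D: 00 (length 2)
  E: 010 (length 3)
Average length = Σ p(s) × length(s) = 2.2143 bits


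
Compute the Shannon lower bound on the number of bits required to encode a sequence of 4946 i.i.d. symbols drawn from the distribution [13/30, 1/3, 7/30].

Entropy H = 1.5410 bits/symbol
Minimum bits = H × n = 1.5410 × 4946
= 7621.82 bits


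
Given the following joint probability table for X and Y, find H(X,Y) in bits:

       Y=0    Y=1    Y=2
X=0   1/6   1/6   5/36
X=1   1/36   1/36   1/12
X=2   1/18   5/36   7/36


H(X,Y) = -Σ p(x,y) log₂ p(x,y)
  p(0,0)=1/6: -0.1667 × log₂(0.1667) = 0.4308
  p(0,1)=1/6: -0.1667 × log₂(0.1667) = 0.4308
  p(0,2)=5/36: -0.1389 × log₂(0.1389) = 0.3956
  p(1,0)=1/36: -0.0278 × log₂(0.0278) = 0.1436
  p(1,1)=1/36: -0.0278 × log₂(0.0278) = 0.1436
  p(1,2)=1/12: -0.0833 × log₂(0.0833) = 0.2987
  p(2,0)=1/18: -0.0556 × log₂(0.0556) = 0.2317
  p(2,1)=5/36: -0.1389 × log₂(0.1389) = 0.3956
  p(2,2)=7/36: -0.1944 × log₂(0.1944) = 0.4594
H(X,Y) = 2.9298 bits


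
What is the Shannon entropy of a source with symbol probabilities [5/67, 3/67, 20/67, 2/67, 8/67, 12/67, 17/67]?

H(X) = -Σ p(x) log₂ p(x)
  -5/67 × log₂(5/67) = 0.2794
  -3/67 × log₂(3/67) = 0.2006
  -20/67 × log₂(20/67) = 0.5206
  -2/67 × log₂(2/67) = 0.1512
  -8/67 × log₂(8/67) = 0.3661
  -12/67 × log₂(12/67) = 0.4444
  -17/67 × log₂(17/67) = 0.5020
H(X) = 2.4645 bits


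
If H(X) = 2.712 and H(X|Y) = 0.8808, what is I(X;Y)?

I(X;Y) = H(X) - H(X|Y)
I(X;Y) = 2.712 - 0.8808 = 1.8312 bits


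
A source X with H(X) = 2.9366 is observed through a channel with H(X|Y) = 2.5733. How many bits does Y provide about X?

I(X;Y) = H(X) - H(X|Y)
I(X;Y) = 2.9366 - 2.5733 = 0.3633 bits


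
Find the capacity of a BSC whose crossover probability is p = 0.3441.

For BSC with error probability p:
C = 1 - H(p) where H(p) is binary entropy
H(0.3441) = -0.3441 × log₂(0.3441) - 0.6559 × log₂(0.6559)
H(p) = 0.9287
C = 1 - 0.9287 = 0.0713 bits/use


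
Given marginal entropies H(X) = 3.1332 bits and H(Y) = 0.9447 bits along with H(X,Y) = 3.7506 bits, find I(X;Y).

I(X;Y) = H(X) + H(Y) - H(X,Y)
I(X;Y) = 3.1332 + 0.9447 - 3.7506 = 0.3273 bits


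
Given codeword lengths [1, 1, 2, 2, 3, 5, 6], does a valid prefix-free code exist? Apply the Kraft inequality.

Kraft inequality: Σ 2^(-l_i) ≤ 1 for prefix-free code
Calculating: 2^(-1) + 2^(-1) + 2^(-2) + 2^(-2) + 2^(-3) + 2^(-5) + 2^(-6)
= 0.5 + 0.5 + 0.25 + 0.25 + 0.125 + 0.03125 + 0.015625
= 1.6719
Since 1.6719 > 1, prefix-free code does not exist


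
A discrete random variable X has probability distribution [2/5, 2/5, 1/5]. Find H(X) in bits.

H(X) = -Σ p(x) log₂ p(x)
  -2/5 × log₂(2/5) = 0.5288
  -2/5 × log₂(2/5) = 0.5288
  -1/5 × log₂(1/5) = 0.4644
H(X) = 1.5219 bits


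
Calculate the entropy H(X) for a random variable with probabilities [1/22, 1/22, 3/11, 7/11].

H(X) = -Σ p(x) log₂ p(x)
  -1/22 × log₂(1/22) = 0.2027
  -1/22 × log₂(1/22) = 0.2027
  -3/11 × log₂(3/11) = 0.5112
  -7/11 × log₂(7/11) = 0.4150
H(X) = 1.3316 bits


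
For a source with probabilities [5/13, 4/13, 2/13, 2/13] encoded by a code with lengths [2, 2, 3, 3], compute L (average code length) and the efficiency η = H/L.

Average length L = Σ p_i × l_i = 2.3077 bits
Entropy H = 1.8843 bits
Efficiency η = H/L × 100% = 81.65%


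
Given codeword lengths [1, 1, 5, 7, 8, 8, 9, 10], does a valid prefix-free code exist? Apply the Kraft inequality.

Kraft inequality: Σ 2^(-l_i) ≤ 1 for prefix-free code
Calculating: 2^(-1) + 2^(-1) + 2^(-5) + 2^(-7) + 2^(-8) + 2^(-8) + 2^(-9) + 2^(-10)
= 0.5 + 0.5 + 0.03125 + 0.0078125 + 0.00390625 + 0.00390625 + 0.001953125 + 0.0009765625
= 1.0498
Since 1.0498 > 1, prefix-free code does not exist


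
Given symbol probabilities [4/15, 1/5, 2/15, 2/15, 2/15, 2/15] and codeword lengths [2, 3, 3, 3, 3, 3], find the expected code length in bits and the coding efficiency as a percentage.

Average length L = Σ p_i × l_i = 2.7333 bits
Entropy H = 2.5232 bits
Efficiency η = H/L × 100% = 92.31%


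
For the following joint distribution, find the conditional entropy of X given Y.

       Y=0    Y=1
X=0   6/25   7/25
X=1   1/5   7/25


H(X|Y) = Σ_y p(y) H(X|Y=y)
  p(Y=0) = 11/25, H(X|Y=0) = 0.9940
  p(Y=1) = 14/25, H(X|Y=1) = 1.0000
H(X|Y) = 0.4400×0.9940 + 0.5600×1.0000 = 0.9974 bits


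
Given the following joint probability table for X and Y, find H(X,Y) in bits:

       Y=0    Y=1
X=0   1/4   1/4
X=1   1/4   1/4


H(X,Y) = -Σ p(x,y) log₂ p(x,y)
  p(0,0)=1/4: -0.2500 × log₂(0.2500) = 0.5000
  p(0,1)=1/4: -0.2500 × log₂(0.2500) = 0.5000
  p(1,0)=1/4: -0.2500 × log₂(0.2500) = 0.5000
  p(1,1)=1/4: -0.2500 × log₂(0.2500) = 0.5000
H(X,Y) = 2.0000 bits


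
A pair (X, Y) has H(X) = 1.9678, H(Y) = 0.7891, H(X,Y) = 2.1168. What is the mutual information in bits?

I(X;Y) = H(X) + H(Y) - H(X,Y)
I(X;Y) = 1.9678 + 0.7891 - 2.1168 = 0.6401 bits


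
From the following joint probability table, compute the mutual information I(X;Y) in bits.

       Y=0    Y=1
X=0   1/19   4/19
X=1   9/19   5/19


H(X) = 0.8315, H(Y) = 0.9980, H(X,Y) = 1.7143
I(X;Y) = H(X) + H(Y) - H(X,Y) = 0.1152 bits


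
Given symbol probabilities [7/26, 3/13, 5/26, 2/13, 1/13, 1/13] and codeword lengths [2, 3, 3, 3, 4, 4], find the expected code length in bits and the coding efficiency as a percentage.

Average length L = Σ p_i × l_i = 2.8846 bits
Entropy H = 2.4400 bits
Efficiency η = H/L × 100% = 84.59%


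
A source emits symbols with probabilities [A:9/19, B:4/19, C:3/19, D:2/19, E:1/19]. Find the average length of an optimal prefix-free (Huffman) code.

Huffman tree construction:
Combine smallest probabilities repeatedly
Resulting codes:
  A: 0 (length 1)
  B: 10 (length 2)
  C: 110 (length 3)
  D: 1111 (length 4)
  E: 1110 (length 4)
Average length = Σ p(s) × length(s) = 2.0000 bits


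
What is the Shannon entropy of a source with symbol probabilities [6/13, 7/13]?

H(X) = -Σ p(x) log₂ p(x)
  -6/13 × log₂(6/13) = 0.5148
  -7/13 × log₂(7/13) = 0.4809
H(X) = 0.9957 bits


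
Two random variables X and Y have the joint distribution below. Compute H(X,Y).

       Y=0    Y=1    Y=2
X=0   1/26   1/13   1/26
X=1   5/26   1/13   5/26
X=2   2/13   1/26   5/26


H(X,Y) = -Σ p(x,y) log₂ p(x,y)
  p(0,0)=1/26: -0.0385 × log₂(0.0385) = 0.1808
  p(0,1)=1/13: -0.0769 × log₂(0.0769) = 0.2846
  p(0,2)=1/26: -0.0385 × log₂(0.0385) = 0.1808
  p(1,0)=5/26: -0.1923 × log₂(0.1923) = 0.4574
  p(1,1)=1/13: -0.0769 × log₂(0.0769) = 0.2846
  p(1,2)=5/26: -0.1923 × log₂(0.1923) = 0.4574
  p(2,0)=2/13: -0.1538 × log₂(0.1538) = 0.4155
  p(2,1)=1/26: -0.0385 × log₂(0.0385) = 0.1808
  p(2,2)=5/26: -0.1923 × log₂(0.1923) = 0.4574
H(X,Y) = 2.8993 bits


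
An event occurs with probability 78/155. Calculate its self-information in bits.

Information content I(x) = -log₂(p(x))
I = -log₂(78/155) = -log₂(0.5032)
I = 0.9907 bits


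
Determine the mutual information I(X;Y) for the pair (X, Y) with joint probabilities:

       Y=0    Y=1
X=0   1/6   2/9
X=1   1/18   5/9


H(X) = 0.9641, H(Y) = 0.7642, H(X,Y) = 1.6158
I(X;Y) = H(X) + H(Y) - H(X,Y) = 0.1125 bits


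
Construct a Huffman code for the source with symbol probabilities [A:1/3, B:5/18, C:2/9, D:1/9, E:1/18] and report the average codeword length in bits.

Huffman tree construction:
Combine smallest probabilities repeatedly
Resulting codes:
  A: 11 (length 2)
  B: 10 (length 2)
  C: 01 (length 2)
  D: 001 (length 3)
  E: 000 (length 3)
Average length = Σ p(s) × length(s) = 2.1667 bits


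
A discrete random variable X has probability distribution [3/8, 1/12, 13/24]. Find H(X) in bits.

H(X) = -Σ p(x) log₂ p(x)
  -3/8 × log₂(3/8) = 0.5306
  -1/12 × log₂(1/12) = 0.2987
  -13/24 × log₂(13/24) = 0.4791
H(X) = 1.3085 bits


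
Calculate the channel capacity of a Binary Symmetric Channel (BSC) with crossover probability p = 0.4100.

For BSC with error probability p:
C = 1 - H(p) where H(p) is binary entropy
H(0.4100) = -0.4100 × log₂(0.4100) - 0.5900 × log₂(0.5900)
H(p) = 0.9765
C = 1 - 0.9765 = 0.0235 bits/use


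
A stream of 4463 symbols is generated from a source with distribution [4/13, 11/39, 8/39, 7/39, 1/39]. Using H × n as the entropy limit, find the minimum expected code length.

Entropy H = 2.0873 bits/symbol
Minimum bits = H × n = 2.0873 × 4463
= 9315.76 bits


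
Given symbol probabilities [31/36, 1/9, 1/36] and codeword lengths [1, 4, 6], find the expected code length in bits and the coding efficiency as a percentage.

Average length L = Σ p_i × l_i = 1.4722 bits
Entropy H = 0.6816 bits
Efficiency η = H/L × 100% = 46.30%


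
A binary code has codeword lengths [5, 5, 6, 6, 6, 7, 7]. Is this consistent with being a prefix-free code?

Kraft inequality: Σ 2^(-l_i) ≤ 1 for prefix-free code
Calculating: 2^(-5) + 2^(-5) + 2^(-6) + 2^(-6) + 2^(-6) + 2^(-7) + 2^(-7)
= 0.03125 + 0.03125 + 0.015625 + 0.015625 + 0.015625 + 0.0078125 + 0.0078125
= 0.1250
Since 0.1250 ≤ 1, prefix-free code exists


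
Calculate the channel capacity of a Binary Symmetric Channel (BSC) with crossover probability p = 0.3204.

For BSC with error probability p:
C = 1 - H(p) where H(p) is binary entropy
H(0.3204) = -0.3204 × log₂(0.3204) - 0.6796 × log₂(0.6796)
H(p) = 0.9048
C = 1 - 0.9048 = 0.0952 bits/use


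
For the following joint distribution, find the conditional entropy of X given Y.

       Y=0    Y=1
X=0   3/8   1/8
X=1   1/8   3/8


H(X|Y) = Σ_y p(y) H(X|Y=y)
  p(Y=0) = 1/2, H(X|Y=0) = 0.8113
  p(Y=1) = 1/2, H(X|Y=1) = 0.8113
H(X|Y) = 0.5000×0.8113 + 0.5000×0.8113 = 0.8113 bits


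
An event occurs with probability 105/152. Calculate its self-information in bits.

Information content I(x) = -log₂(p(x))
I = -log₂(105/152) = -log₂(0.6908)
I = 0.5337 bits


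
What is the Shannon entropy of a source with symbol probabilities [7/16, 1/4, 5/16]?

H(X) = -Σ p(x) log₂ p(x)
  -7/16 × log₂(7/16) = 0.5218
  -1/4 × log₂(1/4) = 0.5000
  -5/16 × log₂(5/16) = 0.5244
H(X) = 1.5462 bits


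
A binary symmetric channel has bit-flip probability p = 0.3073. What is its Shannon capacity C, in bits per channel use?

For BSC with error probability p:
C = 1 - H(p) where H(p) is binary entropy
H(0.3073) = -0.3073 × log₂(0.3073) - 0.6927 × log₂(0.6927)
H(p) = 0.8900
C = 1 - 0.8900 = 0.1100 bits/use


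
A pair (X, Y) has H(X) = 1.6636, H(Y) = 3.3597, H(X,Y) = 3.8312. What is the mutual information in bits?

I(X;Y) = H(X) + H(Y) - H(X,Y)
I(X;Y) = 1.6636 + 3.3597 - 3.8312 = 1.1921 bits


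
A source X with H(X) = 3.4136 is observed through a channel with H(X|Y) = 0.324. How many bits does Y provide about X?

I(X;Y) = H(X) - H(X|Y)
I(X;Y) = 3.4136 - 0.324 = 3.0896 bits


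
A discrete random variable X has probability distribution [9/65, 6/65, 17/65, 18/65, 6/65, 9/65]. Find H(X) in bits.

H(X) = -Σ p(x) log₂ p(x)
  -9/65 × log₂(9/65) = 0.3950
  -6/65 × log₂(6/65) = 0.3173
  -17/65 × log₂(17/65) = 0.5061
  -18/65 × log₂(18/65) = 0.5130
  -6/65 × log₂(6/65) = 0.3173
  -9/65 × log₂(9/65) = 0.3950
H(X) = 2.4435 bits


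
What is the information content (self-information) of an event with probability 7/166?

Information content I(x) = -log₂(p(x))
I = -log₂(7/166) = -log₂(0.0422)
I = 4.5677 bits


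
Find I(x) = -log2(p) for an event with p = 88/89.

Information content I(x) = -log₂(p(x))
I = -log₂(88/89) = -log₂(0.9888)
I = 0.0163 bits


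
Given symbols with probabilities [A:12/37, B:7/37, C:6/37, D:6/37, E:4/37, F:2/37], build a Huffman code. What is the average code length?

Huffman tree construction:
Combine smallest probabilities repeatedly
Resulting codes:
  A: 10 (length 2)
  B: 01 (length 2)
  C: 110 (length 3)
  D: 111 (length 3)
  E: 001 (length 3)
  F: 000 (length 3)
Average length = Σ p(s) × length(s) = 2.4865 bits


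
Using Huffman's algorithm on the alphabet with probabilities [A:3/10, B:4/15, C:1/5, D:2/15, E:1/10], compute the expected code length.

Huffman tree construction:
Combine smallest probabilities repeatedly
Resulting codes:
  A: 11 (length 2)
  B: 10 (length 2)
  C: 00 (length 2)
  D: 011 (length 3)
  E: 010 (length 3)
Average length = Σ p(s) × length(s) = 2.2333 bits


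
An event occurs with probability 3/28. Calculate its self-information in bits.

Information content I(x) = -log₂(p(x))
I = -log₂(3/28) = -log₂(0.1071)
I = 3.2224 bits


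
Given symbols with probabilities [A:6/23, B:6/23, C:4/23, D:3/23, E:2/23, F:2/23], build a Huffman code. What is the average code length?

Huffman tree construction:
Combine smallest probabilities repeatedly
Resulting codes:
  A: 01 (length 2)
  B: 10 (length 2)
  C: 111 (length 3)
  D: 110 (length 3)
  E: 000 (length 3)
  F: 001 (length 3)
Average length = Σ p(s) × length(s) = 2.4783 bits
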